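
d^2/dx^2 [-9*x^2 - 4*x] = -18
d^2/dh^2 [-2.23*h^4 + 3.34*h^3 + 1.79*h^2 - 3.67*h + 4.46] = -26.76*h^2 + 20.04*h + 3.58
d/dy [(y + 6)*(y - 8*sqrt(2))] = 2*y - 8*sqrt(2) + 6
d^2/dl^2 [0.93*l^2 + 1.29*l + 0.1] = 1.86000000000000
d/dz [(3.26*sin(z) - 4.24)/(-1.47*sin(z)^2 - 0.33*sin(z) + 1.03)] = (4.7922*sin(z)^2 - 12.4656*sin(z) + 1.9586)*cos(z)/(2.1609*sin(z)^4 + 0.9702*sin(z)^3 - 2.9193*sin(z)^2 - 0.6798*sin(z) + 1.0609)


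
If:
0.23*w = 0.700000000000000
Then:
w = 3.04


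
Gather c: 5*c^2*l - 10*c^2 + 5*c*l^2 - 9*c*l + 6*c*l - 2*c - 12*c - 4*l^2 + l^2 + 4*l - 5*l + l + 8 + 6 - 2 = c^2*(5*l - 10) + c*(5*l^2 - 3*l - 14) - 3*l^2 + 12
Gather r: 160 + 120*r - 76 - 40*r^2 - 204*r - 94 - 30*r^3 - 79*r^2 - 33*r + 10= -30*r^3 - 119*r^2 - 117*r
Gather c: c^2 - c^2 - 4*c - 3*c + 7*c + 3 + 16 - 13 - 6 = 0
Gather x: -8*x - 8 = -8*x - 8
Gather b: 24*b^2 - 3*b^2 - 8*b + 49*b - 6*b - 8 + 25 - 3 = 21*b^2 + 35*b + 14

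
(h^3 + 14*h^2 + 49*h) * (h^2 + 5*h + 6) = h^5 + 19*h^4 + 125*h^3 + 329*h^2 + 294*h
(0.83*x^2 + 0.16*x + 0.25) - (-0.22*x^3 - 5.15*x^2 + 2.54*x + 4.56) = 0.22*x^3 + 5.98*x^2 - 2.38*x - 4.31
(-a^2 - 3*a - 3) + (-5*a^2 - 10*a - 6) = -6*a^2 - 13*a - 9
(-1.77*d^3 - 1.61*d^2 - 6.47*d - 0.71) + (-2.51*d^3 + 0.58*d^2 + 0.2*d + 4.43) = -4.28*d^3 - 1.03*d^2 - 6.27*d + 3.72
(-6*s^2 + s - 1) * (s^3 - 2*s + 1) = -6*s^5 + s^4 + 11*s^3 - 8*s^2 + 3*s - 1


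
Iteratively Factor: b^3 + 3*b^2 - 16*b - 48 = (b + 4)*(b^2 - b - 12) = (b - 4)*(b + 4)*(b + 3)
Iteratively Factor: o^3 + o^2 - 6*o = (o)*(o^2 + o - 6) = o*(o - 2)*(o + 3)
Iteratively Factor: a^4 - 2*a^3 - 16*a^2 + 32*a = (a - 4)*(a^3 + 2*a^2 - 8*a) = a*(a - 4)*(a^2 + 2*a - 8) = a*(a - 4)*(a + 4)*(a - 2)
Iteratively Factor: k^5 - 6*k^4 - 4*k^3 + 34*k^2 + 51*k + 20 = (k + 1)*(k^4 - 7*k^3 + 3*k^2 + 31*k + 20) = (k - 4)*(k + 1)*(k^3 - 3*k^2 - 9*k - 5) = (k - 4)*(k + 1)^2*(k^2 - 4*k - 5) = (k - 4)*(k + 1)^3*(k - 5)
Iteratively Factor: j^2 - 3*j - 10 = (j - 5)*(j + 2)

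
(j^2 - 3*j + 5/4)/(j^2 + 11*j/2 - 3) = (j - 5/2)/(j + 6)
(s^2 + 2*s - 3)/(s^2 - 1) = (s + 3)/(s + 1)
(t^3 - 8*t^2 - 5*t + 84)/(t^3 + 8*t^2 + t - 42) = (t^2 - 11*t + 28)/(t^2 + 5*t - 14)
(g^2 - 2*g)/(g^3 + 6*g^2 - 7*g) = (g - 2)/(g^2 + 6*g - 7)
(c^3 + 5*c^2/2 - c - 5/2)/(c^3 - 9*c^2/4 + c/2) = 2*(2*c^3 + 5*c^2 - 2*c - 5)/(c*(4*c^2 - 9*c + 2))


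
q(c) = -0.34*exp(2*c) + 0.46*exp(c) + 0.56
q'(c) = -0.68*exp(2*c) + 0.46*exp(c) = (0.46 - 0.68*exp(c))*exp(c)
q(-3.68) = 0.57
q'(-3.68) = 0.01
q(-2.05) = 0.61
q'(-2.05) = 0.05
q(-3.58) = 0.57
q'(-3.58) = 0.01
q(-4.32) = 0.57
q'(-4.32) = 0.01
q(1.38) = -2.98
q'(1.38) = -8.92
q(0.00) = 0.68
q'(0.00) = -0.22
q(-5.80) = 0.56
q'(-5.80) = 0.00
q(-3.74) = 0.57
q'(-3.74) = 0.01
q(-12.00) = 0.56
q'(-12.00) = 0.00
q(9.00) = -22320661.53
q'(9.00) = -44645051.59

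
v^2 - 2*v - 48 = (v - 8)*(v + 6)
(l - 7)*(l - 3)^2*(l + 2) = l^4 - 11*l^3 + 25*l^2 + 39*l - 126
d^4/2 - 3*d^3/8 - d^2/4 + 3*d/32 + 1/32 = (d/2 + 1/4)*(d - 1)*(d - 1/2)*(d + 1/4)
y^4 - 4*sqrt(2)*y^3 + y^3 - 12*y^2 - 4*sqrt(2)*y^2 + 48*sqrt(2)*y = y*(y - 3)*(y + 4)*(y - 4*sqrt(2))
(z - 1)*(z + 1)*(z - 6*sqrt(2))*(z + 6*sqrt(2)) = z^4 - 73*z^2 + 72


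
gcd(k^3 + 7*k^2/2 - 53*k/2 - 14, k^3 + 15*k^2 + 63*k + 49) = k + 7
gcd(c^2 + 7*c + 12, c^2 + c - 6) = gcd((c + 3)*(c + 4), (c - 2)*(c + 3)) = c + 3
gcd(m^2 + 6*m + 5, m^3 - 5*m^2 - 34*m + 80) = m + 5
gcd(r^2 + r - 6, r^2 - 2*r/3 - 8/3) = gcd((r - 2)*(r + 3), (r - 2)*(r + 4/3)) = r - 2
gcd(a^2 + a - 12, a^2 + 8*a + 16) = a + 4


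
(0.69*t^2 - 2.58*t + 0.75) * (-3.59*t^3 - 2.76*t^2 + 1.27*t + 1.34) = -2.4771*t^5 + 7.3578*t^4 + 5.3046*t^3 - 4.422*t^2 - 2.5047*t + 1.005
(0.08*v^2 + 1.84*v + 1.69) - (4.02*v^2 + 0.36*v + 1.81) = -3.94*v^2 + 1.48*v - 0.12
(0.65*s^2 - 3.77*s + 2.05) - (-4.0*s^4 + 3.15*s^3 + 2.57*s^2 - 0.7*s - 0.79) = 4.0*s^4 - 3.15*s^3 - 1.92*s^2 - 3.07*s + 2.84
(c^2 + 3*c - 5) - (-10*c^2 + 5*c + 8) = 11*c^2 - 2*c - 13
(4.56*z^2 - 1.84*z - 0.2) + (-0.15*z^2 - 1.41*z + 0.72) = 4.41*z^2 - 3.25*z + 0.52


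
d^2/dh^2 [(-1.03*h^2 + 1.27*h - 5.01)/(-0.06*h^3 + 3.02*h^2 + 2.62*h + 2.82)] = (0.007416*h^6 - 0.0274320000000001*h^5 + 2.56867199999999*h^4 - 51.949776*h^3 + 214.223832*h^2 + 307.827864*h + 18.59544)/(0.000216*h^9 - 0.032616*h^8 + 1.613376*h^7 - 24.7256*h^6 - 67.384848*h^5 - 136.690224*h^4 - 150.431104*h^3 - 130.121568*h^2 - 62.505864*h - 22.425768)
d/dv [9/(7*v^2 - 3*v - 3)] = 9*(3 - 14*v)/(-7*v^2 + 3*v + 3)^2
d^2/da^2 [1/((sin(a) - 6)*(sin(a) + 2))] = (-4*sin(a)^4 + 12*sin(a)^3 - 58*sin(a)^2 + 24*sin(a) + 56)/((sin(a) - 6)^3*(sin(a) + 2)^3)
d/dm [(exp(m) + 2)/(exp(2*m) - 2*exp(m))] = (-exp(2*m) - 4*exp(m) + 4)*exp(-m)/(exp(2*m) - 4*exp(m) + 4)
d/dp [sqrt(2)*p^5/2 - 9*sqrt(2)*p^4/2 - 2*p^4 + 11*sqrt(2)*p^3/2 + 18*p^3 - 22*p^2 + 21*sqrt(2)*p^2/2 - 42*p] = 5*sqrt(2)*p^4/2 - 18*sqrt(2)*p^3 - 8*p^3 + 33*sqrt(2)*p^2/2 + 54*p^2 - 44*p + 21*sqrt(2)*p - 42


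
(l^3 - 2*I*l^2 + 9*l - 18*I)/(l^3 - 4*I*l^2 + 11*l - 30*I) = (l - 3*I)/(l - 5*I)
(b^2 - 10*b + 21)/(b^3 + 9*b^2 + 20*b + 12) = (b^2 - 10*b + 21)/(b^3 + 9*b^2 + 20*b + 12)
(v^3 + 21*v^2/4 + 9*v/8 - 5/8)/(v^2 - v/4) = v + 11/2 + 5/(2*v)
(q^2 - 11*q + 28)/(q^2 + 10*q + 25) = (q^2 - 11*q + 28)/(q^2 + 10*q + 25)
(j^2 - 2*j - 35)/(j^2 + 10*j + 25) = (j - 7)/(j + 5)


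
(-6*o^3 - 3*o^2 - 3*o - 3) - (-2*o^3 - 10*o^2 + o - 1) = -4*o^3 + 7*o^2 - 4*o - 2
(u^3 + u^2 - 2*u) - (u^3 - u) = u^2 - u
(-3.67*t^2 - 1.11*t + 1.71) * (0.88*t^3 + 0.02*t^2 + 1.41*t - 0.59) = -3.2296*t^5 - 1.0502*t^4 - 3.6921*t^3 + 0.634399999999999*t^2 + 3.066*t - 1.0089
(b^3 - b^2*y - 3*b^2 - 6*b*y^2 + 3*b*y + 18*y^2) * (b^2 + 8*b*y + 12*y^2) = b^5 + 7*b^4*y - 3*b^4 - 2*b^3*y^2 - 21*b^3*y - 60*b^2*y^3 + 6*b^2*y^2 - 72*b*y^4 + 180*b*y^3 + 216*y^4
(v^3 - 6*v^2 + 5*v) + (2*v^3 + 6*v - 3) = 3*v^3 - 6*v^2 + 11*v - 3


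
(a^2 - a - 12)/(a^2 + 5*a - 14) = (a^2 - a - 12)/(a^2 + 5*a - 14)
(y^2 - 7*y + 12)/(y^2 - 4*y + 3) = (y - 4)/(y - 1)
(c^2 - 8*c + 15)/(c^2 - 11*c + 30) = (c - 3)/(c - 6)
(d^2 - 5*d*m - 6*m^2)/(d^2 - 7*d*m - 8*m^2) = (d - 6*m)/(d - 8*m)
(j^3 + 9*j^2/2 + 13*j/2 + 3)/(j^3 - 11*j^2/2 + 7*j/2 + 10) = (2*j^2 + 7*j + 6)/(2*j^2 - 13*j + 20)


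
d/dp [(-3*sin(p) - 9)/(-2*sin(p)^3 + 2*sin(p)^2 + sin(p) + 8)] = 12*(9*sin(p) + sin(3*p) + 8*cos(2*p) - 13)*cos(p)/(4*sin(p)^2 - sin(p) + sin(3*p) + 16)^2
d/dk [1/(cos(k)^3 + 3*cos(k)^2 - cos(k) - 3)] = (3*cos(k)^2 + 6*cos(k) - 1)/((cos(k) + 3)^2*sin(k)^3)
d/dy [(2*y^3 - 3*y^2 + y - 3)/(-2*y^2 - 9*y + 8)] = (-4*y^4 - 36*y^3 + 77*y^2 - 60*y - 19)/(4*y^4 + 36*y^3 + 49*y^2 - 144*y + 64)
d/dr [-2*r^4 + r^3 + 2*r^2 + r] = -8*r^3 + 3*r^2 + 4*r + 1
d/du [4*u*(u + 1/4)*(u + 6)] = 12*u^2 + 50*u + 6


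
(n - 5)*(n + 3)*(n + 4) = n^3 + 2*n^2 - 23*n - 60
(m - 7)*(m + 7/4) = m^2 - 21*m/4 - 49/4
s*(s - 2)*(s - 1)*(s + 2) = s^4 - s^3 - 4*s^2 + 4*s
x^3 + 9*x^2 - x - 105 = (x - 3)*(x + 5)*(x + 7)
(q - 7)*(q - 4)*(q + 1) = q^3 - 10*q^2 + 17*q + 28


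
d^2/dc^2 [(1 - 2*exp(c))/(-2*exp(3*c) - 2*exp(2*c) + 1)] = (32*exp(6*c) - 12*exp(5*c) - 36*exp(4*c) + 36*exp(3*c) + 6*exp(2*c) - 8*exp(c) + 2)*exp(c)/(8*exp(9*c) + 24*exp(8*c) + 24*exp(7*c) - 4*exp(6*c) - 24*exp(5*c) - 12*exp(4*c) + 6*exp(3*c) + 6*exp(2*c) - 1)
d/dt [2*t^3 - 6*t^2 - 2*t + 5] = 6*t^2 - 12*t - 2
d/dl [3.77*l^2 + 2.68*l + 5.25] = 7.54*l + 2.68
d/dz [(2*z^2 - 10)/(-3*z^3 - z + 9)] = 2*(-2*z*(3*z^3 + z - 9) + (z^2 - 5)*(9*z^2 + 1))/(3*z^3 + z - 9)^2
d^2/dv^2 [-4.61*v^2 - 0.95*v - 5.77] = -9.22000000000000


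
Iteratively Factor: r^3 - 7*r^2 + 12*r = (r - 4)*(r^2 - 3*r) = (r - 4)*(r - 3)*(r)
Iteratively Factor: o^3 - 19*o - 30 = (o + 2)*(o^2 - 2*o - 15) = (o - 5)*(o + 2)*(o + 3)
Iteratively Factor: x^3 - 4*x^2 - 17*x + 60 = (x - 3)*(x^2 - x - 20) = (x - 5)*(x - 3)*(x + 4)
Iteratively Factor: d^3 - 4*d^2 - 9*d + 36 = (d + 3)*(d^2 - 7*d + 12) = (d - 3)*(d + 3)*(d - 4)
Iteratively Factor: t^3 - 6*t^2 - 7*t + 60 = (t - 4)*(t^2 - 2*t - 15) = (t - 4)*(t + 3)*(t - 5)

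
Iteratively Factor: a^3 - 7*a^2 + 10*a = (a)*(a^2 - 7*a + 10) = a*(a - 5)*(a - 2)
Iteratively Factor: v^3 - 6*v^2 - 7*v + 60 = (v + 3)*(v^2 - 9*v + 20) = (v - 5)*(v + 3)*(v - 4)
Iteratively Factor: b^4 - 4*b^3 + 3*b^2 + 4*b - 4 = (b - 1)*(b^3 - 3*b^2 + 4) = (b - 2)*(b - 1)*(b^2 - b - 2) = (b - 2)*(b - 1)*(b + 1)*(b - 2)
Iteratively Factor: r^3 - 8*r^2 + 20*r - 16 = (r - 2)*(r^2 - 6*r + 8) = (r - 2)^2*(r - 4)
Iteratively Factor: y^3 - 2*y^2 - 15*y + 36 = (y - 3)*(y^2 + y - 12) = (y - 3)^2*(y + 4)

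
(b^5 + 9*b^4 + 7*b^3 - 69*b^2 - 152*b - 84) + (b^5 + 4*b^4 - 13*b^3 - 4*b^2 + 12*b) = 2*b^5 + 13*b^4 - 6*b^3 - 73*b^2 - 140*b - 84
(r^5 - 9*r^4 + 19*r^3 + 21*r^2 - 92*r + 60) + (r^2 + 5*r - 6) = r^5 - 9*r^4 + 19*r^3 + 22*r^2 - 87*r + 54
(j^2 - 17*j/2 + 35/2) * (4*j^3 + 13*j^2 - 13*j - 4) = 4*j^5 - 21*j^4 - 107*j^3/2 + 334*j^2 - 387*j/2 - 70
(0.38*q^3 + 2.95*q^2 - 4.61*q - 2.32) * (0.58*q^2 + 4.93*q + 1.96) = 0.2204*q^5 + 3.5844*q^4 + 12.6145*q^3 - 18.2909*q^2 - 20.4732*q - 4.5472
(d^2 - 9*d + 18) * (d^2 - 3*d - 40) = d^4 - 12*d^3 + 5*d^2 + 306*d - 720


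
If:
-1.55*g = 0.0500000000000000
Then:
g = -0.03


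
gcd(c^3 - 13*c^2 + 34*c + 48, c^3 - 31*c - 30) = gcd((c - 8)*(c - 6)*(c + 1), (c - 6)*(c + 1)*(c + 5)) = c^2 - 5*c - 6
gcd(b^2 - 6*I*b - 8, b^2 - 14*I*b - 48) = 1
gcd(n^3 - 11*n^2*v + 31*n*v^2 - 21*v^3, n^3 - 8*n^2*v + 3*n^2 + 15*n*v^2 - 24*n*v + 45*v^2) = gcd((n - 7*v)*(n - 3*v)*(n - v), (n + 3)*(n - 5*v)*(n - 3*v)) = -n + 3*v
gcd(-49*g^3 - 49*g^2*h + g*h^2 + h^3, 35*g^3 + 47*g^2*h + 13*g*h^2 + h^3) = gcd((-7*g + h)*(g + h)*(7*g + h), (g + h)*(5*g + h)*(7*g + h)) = 7*g^2 + 8*g*h + h^2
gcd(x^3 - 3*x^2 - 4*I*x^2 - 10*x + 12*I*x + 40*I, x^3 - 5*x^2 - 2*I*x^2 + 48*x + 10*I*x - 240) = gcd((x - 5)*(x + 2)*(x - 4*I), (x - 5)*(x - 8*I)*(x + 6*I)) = x - 5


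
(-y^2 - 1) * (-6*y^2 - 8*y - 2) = 6*y^4 + 8*y^3 + 8*y^2 + 8*y + 2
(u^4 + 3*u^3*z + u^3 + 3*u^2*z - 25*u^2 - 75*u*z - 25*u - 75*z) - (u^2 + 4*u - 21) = u^4 + 3*u^3*z + u^3 + 3*u^2*z - 26*u^2 - 75*u*z - 29*u - 75*z + 21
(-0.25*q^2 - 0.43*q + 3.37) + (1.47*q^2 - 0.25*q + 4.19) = 1.22*q^2 - 0.68*q + 7.56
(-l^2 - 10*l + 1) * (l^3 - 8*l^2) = -l^5 - 2*l^4 + 81*l^3 - 8*l^2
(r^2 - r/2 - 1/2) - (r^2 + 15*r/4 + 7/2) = -17*r/4 - 4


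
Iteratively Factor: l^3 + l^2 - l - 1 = (l + 1)*(l^2 - 1) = (l - 1)*(l + 1)*(l + 1)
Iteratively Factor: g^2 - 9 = (g + 3)*(g - 3)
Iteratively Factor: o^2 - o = (o)*(o - 1)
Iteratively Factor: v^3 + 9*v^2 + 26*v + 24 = (v + 3)*(v^2 + 6*v + 8) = (v + 3)*(v + 4)*(v + 2)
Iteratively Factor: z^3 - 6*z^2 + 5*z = (z - 1)*(z^2 - 5*z) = z*(z - 1)*(z - 5)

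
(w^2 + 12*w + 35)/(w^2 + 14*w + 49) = (w + 5)/(w + 7)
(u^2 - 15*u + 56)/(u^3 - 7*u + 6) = (u^2 - 15*u + 56)/(u^3 - 7*u + 6)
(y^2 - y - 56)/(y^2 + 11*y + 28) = (y - 8)/(y + 4)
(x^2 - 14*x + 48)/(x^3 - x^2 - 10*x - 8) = (-x^2 + 14*x - 48)/(-x^3 + x^2 + 10*x + 8)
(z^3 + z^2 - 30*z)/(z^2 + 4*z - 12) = z*(z - 5)/(z - 2)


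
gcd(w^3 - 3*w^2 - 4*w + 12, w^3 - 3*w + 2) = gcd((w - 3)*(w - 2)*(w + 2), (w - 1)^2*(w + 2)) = w + 2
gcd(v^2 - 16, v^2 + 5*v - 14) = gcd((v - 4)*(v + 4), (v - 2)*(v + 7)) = 1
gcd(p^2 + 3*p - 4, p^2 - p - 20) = p + 4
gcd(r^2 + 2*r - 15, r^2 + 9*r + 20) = r + 5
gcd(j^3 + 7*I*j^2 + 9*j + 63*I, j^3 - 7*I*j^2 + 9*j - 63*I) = j^2 + 9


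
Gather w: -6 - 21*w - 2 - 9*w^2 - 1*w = -9*w^2 - 22*w - 8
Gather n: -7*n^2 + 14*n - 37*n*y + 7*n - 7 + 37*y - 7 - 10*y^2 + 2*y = -7*n^2 + n*(21 - 37*y) - 10*y^2 + 39*y - 14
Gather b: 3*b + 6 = 3*b + 6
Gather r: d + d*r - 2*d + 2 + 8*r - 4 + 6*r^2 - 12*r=-d + 6*r^2 + r*(d - 4) - 2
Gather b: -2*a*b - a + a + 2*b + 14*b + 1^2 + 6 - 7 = b*(16 - 2*a)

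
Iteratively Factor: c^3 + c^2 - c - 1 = (c + 1)*(c^2 - 1) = (c + 1)^2*(c - 1)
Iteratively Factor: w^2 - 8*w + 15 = (w - 3)*(w - 5)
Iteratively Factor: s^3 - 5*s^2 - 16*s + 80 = (s + 4)*(s^2 - 9*s + 20) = (s - 5)*(s + 4)*(s - 4)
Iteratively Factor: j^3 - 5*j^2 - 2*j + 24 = (j - 3)*(j^2 - 2*j - 8) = (j - 4)*(j - 3)*(j + 2)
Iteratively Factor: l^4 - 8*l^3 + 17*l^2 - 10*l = (l - 5)*(l^3 - 3*l^2 + 2*l) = (l - 5)*(l - 1)*(l^2 - 2*l) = l*(l - 5)*(l - 1)*(l - 2)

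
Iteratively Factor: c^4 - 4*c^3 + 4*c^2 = (c - 2)*(c^3 - 2*c^2) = c*(c - 2)*(c^2 - 2*c) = c^2*(c - 2)*(c - 2)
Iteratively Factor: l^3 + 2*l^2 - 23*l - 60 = (l - 5)*(l^2 + 7*l + 12) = (l - 5)*(l + 3)*(l + 4)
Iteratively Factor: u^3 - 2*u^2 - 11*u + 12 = (u - 1)*(u^2 - u - 12) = (u - 4)*(u - 1)*(u + 3)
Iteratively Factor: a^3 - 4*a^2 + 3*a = (a)*(a^2 - 4*a + 3) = a*(a - 1)*(a - 3)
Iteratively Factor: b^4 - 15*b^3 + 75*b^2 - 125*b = (b - 5)*(b^3 - 10*b^2 + 25*b) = (b - 5)^2*(b^2 - 5*b) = (b - 5)^3*(b)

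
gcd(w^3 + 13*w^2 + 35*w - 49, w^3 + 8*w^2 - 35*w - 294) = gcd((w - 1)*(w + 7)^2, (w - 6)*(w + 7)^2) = w^2 + 14*w + 49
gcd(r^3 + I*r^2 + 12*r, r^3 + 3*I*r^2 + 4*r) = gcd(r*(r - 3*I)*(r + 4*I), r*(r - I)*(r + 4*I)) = r^2 + 4*I*r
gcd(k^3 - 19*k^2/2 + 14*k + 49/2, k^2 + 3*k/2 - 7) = 1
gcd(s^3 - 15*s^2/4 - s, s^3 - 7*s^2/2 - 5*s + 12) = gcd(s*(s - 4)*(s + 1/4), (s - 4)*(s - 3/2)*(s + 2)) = s - 4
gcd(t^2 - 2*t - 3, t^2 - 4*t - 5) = t + 1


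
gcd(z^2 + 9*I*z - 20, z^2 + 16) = z + 4*I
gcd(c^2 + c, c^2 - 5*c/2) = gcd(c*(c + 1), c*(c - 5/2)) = c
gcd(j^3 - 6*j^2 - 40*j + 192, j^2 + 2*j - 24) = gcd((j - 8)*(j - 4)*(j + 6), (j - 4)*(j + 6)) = j^2 + 2*j - 24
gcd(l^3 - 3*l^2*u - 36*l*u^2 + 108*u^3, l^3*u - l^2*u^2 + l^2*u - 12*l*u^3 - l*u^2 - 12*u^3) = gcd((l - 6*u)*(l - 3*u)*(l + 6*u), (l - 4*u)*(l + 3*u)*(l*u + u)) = 1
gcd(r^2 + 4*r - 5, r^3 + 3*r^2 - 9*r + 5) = r^2 + 4*r - 5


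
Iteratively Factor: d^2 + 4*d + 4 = (d + 2)*(d + 2)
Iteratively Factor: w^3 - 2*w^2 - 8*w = (w + 2)*(w^2 - 4*w) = (w - 4)*(w + 2)*(w)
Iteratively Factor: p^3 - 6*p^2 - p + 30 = (p - 3)*(p^2 - 3*p - 10) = (p - 5)*(p - 3)*(p + 2)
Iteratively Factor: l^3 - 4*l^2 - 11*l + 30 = (l - 2)*(l^2 - 2*l - 15) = (l - 5)*(l - 2)*(l + 3)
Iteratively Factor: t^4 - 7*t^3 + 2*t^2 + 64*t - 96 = (t + 3)*(t^3 - 10*t^2 + 32*t - 32) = (t - 4)*(t + 3)*(t^2 - 6*t + 8) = (t - 4)*(t - 2)*(t + 3)*(t - 4)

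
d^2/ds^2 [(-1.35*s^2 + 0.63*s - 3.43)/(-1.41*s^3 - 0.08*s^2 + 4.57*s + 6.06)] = (5.36787*s^6 - 7.515018*s^5 + 133.597782*s^4 + 160.543398*s^3 - 193.14993*s^2 + 166.491276*s + 280.644554)/(2.803221*s^9 + 0.477144*s^8 - 27.229779*s^7 - 39.236122*s^6 + 84.153975*s^5 + 239.188956*s^4 + 73.1900509999999*s^3 - 370.873818*s^2 - 503.480556*s - 222.545016)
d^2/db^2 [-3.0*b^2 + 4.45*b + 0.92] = -6.00000000000000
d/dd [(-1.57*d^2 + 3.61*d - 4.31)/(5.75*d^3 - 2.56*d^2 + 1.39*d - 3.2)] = (9.0275*d^4 - 41.515*d^3 + 81.4068*d^2 - 12.0192*d - 5.5611)/(33.0625*d^6 - 29.44*d^5 + 22.5386*d^4 - 43.9168*d^3 + 18.3161*d^2 - 8.896*d + 10.24)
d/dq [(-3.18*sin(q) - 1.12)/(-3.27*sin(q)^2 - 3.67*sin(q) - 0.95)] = (-7.3248*sin(q) + 5.1993*cos(2*q) - 6.2887)*cos(q)/(3.27*sin(q)^2 + 3.67*sin(q) + 0.95)^2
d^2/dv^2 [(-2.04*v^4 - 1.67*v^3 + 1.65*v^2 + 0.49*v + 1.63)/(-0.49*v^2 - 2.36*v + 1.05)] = (0.979607999999999*v^6 + 14.154336*v^5 + 61.874424*v^4 - 56.980204*v^3 - 5.28208799999999*v^2 - 1.775172*v - 25.900856)/(0.117649*v^6 + 1.699908*v^5 + 7.430997*v^4 + 5.858936*v^3 - 15.923565*v^2 + 7.8057*v - 1.157625)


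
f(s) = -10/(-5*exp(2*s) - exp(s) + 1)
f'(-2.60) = -1.60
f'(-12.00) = 0.00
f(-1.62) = -16.49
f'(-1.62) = -16.04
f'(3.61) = -0.00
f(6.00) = 0.00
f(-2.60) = -11.13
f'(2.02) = -0.07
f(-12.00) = -10.00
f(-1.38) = -23.15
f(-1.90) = -13.54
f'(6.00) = 0.00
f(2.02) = 0.03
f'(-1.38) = -47.40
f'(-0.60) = -32.00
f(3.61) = 0.00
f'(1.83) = -0.10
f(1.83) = 0.05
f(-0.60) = 9.48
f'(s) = -10*(10*exp(2*s) + exp(s))/(-5*exp(2*s) - exp(s) + 1)^2 = (-100*exp(s) - 10)*exp(s)/(5*exp(2*s) + exp(s) - 1)^2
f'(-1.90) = -6.84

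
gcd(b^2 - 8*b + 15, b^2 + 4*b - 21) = b - 3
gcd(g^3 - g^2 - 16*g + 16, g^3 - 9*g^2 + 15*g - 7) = g - 1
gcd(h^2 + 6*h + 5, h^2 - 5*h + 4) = 1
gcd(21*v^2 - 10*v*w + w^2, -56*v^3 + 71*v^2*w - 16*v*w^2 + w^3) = 7*v - w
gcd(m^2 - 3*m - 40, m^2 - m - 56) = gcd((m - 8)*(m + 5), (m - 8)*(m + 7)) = m - 8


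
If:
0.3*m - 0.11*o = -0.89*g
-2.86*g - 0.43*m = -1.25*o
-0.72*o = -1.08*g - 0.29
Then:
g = -8.12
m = 19.78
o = -11.78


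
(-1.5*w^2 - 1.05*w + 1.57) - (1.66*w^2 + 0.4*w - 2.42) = -3.16*w^2 - 1.45*w + 3.99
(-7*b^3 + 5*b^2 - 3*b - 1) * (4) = -28*b^3 + 20*b^2 - 12*b - 4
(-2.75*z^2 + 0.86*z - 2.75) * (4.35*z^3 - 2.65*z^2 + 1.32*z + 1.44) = -11.9625*z^5 + 11.0285*z^4 - 17.8715*z^3 + 4.4627*z^2 - 2.3916*z - 3.96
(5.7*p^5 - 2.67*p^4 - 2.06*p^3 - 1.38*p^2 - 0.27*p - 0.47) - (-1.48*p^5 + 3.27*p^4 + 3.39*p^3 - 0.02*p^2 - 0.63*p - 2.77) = 7.18*p^5 - 5.94*p^4 - 5.45*p^3 - 1.36*p^2 + 0.36*p + 2.3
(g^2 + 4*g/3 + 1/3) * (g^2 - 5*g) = g^4 - 11*g^3/3 - 19*g^2/3 - 5*g/3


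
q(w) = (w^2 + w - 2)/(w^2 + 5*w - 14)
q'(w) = (-2*w - 5)*(w^2 + w - 2)/(w^2 + 5*w - 14)^2 + (2*w + 1)/(w^2 + 5*w - 14)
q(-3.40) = -0.32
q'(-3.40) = 0.33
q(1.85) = -2.47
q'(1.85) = -19.70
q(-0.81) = 0.12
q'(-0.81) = 0.06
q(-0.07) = 0.14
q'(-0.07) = -0.01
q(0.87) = 0.04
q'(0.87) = -0.28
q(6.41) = 0.77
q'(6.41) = 0.00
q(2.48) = 1.46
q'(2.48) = -1.88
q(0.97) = 0.01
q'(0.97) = -0.35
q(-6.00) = -3.50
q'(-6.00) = 4.44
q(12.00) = 0.81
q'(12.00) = 0.01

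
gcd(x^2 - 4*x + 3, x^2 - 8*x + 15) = x - 3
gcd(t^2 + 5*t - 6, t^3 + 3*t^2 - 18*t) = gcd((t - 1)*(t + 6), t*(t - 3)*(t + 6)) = t + 6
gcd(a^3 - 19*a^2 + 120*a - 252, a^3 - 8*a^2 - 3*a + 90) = a - 6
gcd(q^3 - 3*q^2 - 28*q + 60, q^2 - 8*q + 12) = q^2 - 8*q + 12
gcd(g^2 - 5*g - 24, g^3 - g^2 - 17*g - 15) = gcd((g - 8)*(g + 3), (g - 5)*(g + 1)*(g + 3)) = g + 3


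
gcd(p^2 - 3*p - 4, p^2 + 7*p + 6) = p + 1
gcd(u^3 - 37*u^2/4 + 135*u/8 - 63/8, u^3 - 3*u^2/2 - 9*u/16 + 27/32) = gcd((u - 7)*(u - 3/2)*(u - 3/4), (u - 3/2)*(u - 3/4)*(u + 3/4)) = u^2 - 9*u/4 + 9/8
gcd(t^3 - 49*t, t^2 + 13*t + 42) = t + 7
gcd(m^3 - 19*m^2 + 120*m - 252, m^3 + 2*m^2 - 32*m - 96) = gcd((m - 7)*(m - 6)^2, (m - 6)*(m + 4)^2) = m - 6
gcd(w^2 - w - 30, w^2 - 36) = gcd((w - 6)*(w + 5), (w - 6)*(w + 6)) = w - 6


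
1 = 1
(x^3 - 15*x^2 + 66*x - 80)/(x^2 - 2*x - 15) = (x^2 - 10*x + 16)/(x + 3)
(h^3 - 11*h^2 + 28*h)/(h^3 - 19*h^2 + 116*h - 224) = h/(h - 8)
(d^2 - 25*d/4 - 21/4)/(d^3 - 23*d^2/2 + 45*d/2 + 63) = (4*d + 3)/(2*(2*d^2 - 9*d - 18))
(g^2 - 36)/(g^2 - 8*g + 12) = (g + 6)/(g - 2)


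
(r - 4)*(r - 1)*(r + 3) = r^3 - 2*r^2 - 11*r + 12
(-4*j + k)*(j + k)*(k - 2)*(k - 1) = -4*j^2*k^2 + 12*j^2*k - 8*j^2 - 3*j*k^3 + 9*j*k^2 - 6*j*k + k^4 - 3*k^3 + 2*k^2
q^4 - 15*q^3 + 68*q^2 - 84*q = q*(q - 7)*(q - 6)*(q - 2)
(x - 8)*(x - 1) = x^2 - 9*x + 8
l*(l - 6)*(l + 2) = l^3 - 4*l^2 - 12*l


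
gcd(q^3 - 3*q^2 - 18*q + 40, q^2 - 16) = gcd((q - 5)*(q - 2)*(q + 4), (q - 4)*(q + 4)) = q + 4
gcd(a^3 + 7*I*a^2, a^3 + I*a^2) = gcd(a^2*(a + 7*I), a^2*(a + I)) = a^2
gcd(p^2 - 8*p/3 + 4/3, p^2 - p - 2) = p - 2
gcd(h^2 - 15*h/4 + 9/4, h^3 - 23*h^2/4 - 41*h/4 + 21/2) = h - 3/4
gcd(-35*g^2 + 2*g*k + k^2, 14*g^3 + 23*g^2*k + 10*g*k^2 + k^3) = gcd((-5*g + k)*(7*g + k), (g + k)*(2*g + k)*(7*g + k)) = 7*g + k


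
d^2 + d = d*(d + 1)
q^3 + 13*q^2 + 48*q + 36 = (q + 1)*(q + 6)^2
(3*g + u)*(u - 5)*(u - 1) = 3*g*u^2 - 18*g*u + 15*g + u^3 - 6*u^2 + 5*u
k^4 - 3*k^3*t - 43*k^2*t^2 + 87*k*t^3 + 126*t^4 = (k - 7*t)*(k - 3*t)*(k + t)*(k + 6*t)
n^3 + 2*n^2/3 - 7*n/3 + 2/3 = (n - 1)*(n - 1/3)*(n + 2)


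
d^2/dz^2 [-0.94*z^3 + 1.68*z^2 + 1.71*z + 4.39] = 3.36 - 5.64*z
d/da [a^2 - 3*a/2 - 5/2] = 2*a - 3/2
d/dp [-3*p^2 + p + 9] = 1 - 6*p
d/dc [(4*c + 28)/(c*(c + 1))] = 4*(-c^2 - 14*c - 7)/(c^2*(c^2 + 2*c + 1))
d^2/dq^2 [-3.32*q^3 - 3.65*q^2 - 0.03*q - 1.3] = -19.92*q - 7.3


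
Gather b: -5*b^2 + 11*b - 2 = -5*b^2 + 11*b - 2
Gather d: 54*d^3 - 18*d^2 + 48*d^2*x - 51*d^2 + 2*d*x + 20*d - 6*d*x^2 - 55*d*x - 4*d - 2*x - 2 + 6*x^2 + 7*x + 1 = 54*d^3 + d^2*(48*x - 69) + d*(-6*x^2 - 53*x + 16) + 6*x^2 + 5*x - 1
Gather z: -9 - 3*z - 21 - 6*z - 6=-9*z - 36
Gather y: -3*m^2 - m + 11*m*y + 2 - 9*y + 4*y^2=-3*m^2 - m + 4*y^2 + y*(11*m - 9) + 2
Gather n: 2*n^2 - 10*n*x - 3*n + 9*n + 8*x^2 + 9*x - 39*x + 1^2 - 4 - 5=2*n^2 + n*(6 - 10*x) + 8*x^2 - 30*x - 8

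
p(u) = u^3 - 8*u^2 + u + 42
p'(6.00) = 13.00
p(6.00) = -24.00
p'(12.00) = 241.00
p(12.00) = 630.00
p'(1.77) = -17.92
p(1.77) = 24.25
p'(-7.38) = 282.47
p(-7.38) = -803.04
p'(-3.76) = 103.57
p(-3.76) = -128.02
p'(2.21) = -19.71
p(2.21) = 15.93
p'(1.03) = -12.30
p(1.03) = 35.64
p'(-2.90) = 72.63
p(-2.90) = -52.57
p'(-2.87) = 71.63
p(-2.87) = -50.41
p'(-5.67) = 188.17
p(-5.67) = -403.15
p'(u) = 3*u^2 - 16*u + 1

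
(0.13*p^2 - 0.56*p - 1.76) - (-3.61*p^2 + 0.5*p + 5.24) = 3.74*p^2 - 1.06*p - 7.0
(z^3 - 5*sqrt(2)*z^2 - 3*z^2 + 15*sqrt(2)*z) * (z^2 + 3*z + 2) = z^5 - 5*sqrt(2)*z^4 - 7*z^3 - 6*z^2 + 35*sqrt(2)*z^2 + 30*sqrt(2)*z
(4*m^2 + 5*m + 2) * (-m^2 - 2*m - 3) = -4*m^4 - 13*m^3 - 24*m^2 - 19*m - 6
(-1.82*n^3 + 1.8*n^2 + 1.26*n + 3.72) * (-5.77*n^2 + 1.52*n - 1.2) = 10.5014*n^5 - 13.1524*n^4 - 2.3502*n^3 - 21.7092*n^2 + 4.1424*n - 4.464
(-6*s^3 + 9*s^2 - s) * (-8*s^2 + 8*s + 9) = 48*s^5 - 120*s^4 + 26*s^3 + 73*s^2 - 9*s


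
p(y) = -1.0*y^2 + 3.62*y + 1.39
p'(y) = 3.62 - 2.0*y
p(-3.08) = -19.25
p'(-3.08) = 9.78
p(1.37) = 4.47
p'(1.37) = 0.88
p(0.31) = 2.42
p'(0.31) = 3.00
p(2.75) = 3.78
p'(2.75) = -1.88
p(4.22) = -1.14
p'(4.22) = -4.82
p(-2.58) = -14.61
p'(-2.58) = 8.78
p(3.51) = 1.78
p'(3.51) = -3.40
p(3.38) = 2.20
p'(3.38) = -3.14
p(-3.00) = -18.47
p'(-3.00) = 9.62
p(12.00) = -99.17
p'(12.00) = -20.38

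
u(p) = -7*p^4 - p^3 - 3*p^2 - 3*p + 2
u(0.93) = -9.43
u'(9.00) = -20712.00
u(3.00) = -628.00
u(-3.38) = -897.14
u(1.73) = -80.05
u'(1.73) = -167.33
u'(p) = -28*p^3 - 3*p^2 - 6*p - 3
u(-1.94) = -95.32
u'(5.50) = -4785.25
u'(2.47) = -458.06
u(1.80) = -92.44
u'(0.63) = -14.97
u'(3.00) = -804.00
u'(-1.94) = 201.79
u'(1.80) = -186.82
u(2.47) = -299.33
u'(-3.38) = 1064.21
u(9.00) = -46924.00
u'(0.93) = -33.70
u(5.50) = -6677.06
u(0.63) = -2.43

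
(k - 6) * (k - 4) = k^2 - 10*k + 24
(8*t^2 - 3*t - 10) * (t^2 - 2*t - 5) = 8*t^4 - 19*t^3 - 44*t^2 + 35*t + 50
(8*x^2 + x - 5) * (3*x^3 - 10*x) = 24*x^5 + 3*x^4 - 95*x^3 - 10*x^2 + 50*x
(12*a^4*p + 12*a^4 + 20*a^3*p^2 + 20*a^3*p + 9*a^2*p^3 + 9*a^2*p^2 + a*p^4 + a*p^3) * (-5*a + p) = -60*a^5*p - 60*a^5 - 88*a^4*p^2 - 88*a^4*p - 25*a^3*p^3 - 25*a^3*p^2 + 4*a^2*p^4 + 4*a^2*p^3 + a*p^5 + a*p^4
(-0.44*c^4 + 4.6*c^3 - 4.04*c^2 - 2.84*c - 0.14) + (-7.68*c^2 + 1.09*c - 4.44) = -0.44*c^4 + 4.6*c^3 - 11.72*c^2 - 1.75*c - 4.58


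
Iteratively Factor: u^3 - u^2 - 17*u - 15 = (u + 1)*(u^2 - 2*u - 15) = (u - 5)*(u + 1)*(u + 3)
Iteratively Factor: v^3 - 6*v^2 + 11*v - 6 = (v - 3)*(v^2 - 3*v + 2) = (v - 3)*(v - 2)*(v - 1)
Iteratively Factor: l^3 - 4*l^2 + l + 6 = (l - 2)*(l^2 - 2*l - 3) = (l - 2)*(l + 1)*(l - 3)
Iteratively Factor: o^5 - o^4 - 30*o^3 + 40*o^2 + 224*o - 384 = (o + 4)*(o^4 - 5*o^3 - 10*o^2 + 80*o - 96) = (o + 4)^2*(o^3 - 9*o^2 + 26*o - 24) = (o - 4)*(o + 4)^2*(o^2 - 5*o + 6) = (o - 4)*(o - 2)*(o + 4)^2*(o - 3)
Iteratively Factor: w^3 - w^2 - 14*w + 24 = (w - 2)*(w^2 + w - 12) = (w - 3)*(w - 2)*(w + 4)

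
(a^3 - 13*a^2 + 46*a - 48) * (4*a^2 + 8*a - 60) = 4*a^5 - 44*a^4 + 20*a^3 + 956*a^2 - 3144*a + 2880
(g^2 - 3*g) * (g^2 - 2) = g^4 - 3*g^3 - 2*g^2 + 6*g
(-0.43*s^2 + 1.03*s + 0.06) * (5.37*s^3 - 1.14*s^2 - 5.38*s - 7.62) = -2.3091*s^5 + 6.0213*s^4 + 1.4614*s^3 - 2.3332*s^2 - 8.1714*s - 0.4572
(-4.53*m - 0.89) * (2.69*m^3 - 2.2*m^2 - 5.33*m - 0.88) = -12.1857*m^4 + 7.5719*m^3 + 26.1029*m^2 + 8.7301*m + 0.7832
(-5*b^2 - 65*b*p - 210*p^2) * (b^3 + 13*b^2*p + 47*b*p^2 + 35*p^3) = -5*b^5 - 130*b^4*p - 1290*b^3*p^2 - 5960*b^2*p^3 - 12145*b*p^4 - 7350*p^5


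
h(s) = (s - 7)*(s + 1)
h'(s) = 2*s - 6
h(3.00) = -16.00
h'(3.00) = 0.00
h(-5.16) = 50.59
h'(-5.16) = -16.32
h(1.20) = -12.76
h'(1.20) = -3.60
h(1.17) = -12.65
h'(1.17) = -3.66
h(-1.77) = 6.75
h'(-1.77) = -9.54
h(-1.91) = 8.11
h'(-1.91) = -9.82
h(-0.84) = -1.25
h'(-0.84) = -7.68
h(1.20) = -12.76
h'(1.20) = -3.60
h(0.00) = -7.00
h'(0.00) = -6.00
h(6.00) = -7.00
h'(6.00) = 6.00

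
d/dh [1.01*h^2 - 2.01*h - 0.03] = 2.02*h - 2.01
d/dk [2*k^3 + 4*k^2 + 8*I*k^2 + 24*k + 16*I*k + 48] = 6*k^2 + k*(8 + 16*I) + 24 + 16*I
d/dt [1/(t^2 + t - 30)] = (-2*t - 1)/(t^2 + t - 30)^2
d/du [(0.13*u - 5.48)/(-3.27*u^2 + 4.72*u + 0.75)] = (0.4251*u^2 - 35.8392*u + 25.9631)/(10.6929*u^4 - 30.8688*u^3 + 17.3734*u^2 + 7.08*u + 0.5625)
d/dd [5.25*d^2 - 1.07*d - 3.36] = 10.5*d - 1.07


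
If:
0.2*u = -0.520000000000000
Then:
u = -2.60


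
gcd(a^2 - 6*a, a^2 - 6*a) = a^2 - 6*a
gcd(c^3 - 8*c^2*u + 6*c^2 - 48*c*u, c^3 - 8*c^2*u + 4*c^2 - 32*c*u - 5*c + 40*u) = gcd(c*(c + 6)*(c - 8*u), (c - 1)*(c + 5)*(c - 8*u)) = -c + 8*u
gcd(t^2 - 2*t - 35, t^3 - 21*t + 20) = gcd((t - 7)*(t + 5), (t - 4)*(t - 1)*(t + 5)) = t + 5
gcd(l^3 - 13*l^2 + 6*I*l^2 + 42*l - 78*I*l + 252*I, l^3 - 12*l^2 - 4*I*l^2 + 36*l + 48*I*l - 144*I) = l - 6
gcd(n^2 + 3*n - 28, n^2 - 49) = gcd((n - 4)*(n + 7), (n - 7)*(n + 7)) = n + 7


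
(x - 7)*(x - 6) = x^2 - 13*x + 42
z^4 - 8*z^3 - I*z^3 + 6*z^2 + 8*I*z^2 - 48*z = z*(z - 8)*(z - 3*I)*(z + 2*I)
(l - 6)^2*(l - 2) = l^3 - 14*l^2 + 60*l - 72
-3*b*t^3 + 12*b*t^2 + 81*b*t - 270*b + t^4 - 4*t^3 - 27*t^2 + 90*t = (-3*b + t)*(t - 6)*(t - 3)*(t + 5)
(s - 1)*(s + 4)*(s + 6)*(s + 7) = s^4 + 16*s^3 + 77*s^2 + 74*s - 168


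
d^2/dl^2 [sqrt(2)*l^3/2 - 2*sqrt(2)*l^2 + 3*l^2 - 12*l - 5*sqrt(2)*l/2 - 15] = 3*sqrt(2)*l - 4*sqrt(2) + 6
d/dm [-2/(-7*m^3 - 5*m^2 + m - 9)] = 2*(-21*m^2 - 10*m + 1)/(7*m^3 + 5*m^2 - m + 9)^2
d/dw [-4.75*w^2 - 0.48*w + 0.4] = -9.5*w - 0.48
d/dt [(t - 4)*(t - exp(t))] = t + (1 - exp(t))*(t - 4) - exp(t)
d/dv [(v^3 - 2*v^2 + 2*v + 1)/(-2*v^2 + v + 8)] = (-2*v^4 + 2*v^3 + 26*v^2 - 28*v + 15)/(4*v^4 - 4*v^3 - 31*v^2 + 16*v + 64)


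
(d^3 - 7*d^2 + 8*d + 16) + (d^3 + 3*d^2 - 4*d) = 2*d^3 - 4*d^2 + 4*d + 16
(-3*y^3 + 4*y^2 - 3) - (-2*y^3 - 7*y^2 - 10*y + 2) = -y^3 + 11*y^2 + 10*y - 5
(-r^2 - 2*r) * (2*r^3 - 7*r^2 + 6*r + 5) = -2*r^5 + 3*r^4 + 8*r^3 - 17*r^2 - 10*r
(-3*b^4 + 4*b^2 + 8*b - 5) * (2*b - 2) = -6*b^5 + 6*b^4 + 8*b^3 + 8*b^2 - 26*b + 10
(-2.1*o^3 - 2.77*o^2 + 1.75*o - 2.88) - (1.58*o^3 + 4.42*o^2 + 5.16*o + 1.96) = -3.68*o^3 - 7.19*o^2 - 3.41*o - 4.84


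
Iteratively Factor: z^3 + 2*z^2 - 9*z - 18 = (z - 3)*(z^2 + 5*z + 6) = (z - 3)*(z + 3)*(z + 2)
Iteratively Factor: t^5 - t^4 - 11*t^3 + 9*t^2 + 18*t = (t - 3)*(t^4 + 2*t^3 - 5*t^2 - 6*t) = (t - 3)*(t + 1)*(t^3 + t^2 - 6*t) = (t - 3)*(t - 2)*(t + 1)*(t^2 + 3*t) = (t - 3)*(t - 2)*(t + 1)*(t + 3)*(t)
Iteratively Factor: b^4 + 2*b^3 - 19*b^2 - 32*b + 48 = (b - 1)*(b^3 + 3*b^2 - 16*b - 48) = (b - 4)*(b - 1)*(b^2 + 7*b + 12) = (b - 4)*(b - 1)*(b + 3)*(b + 4)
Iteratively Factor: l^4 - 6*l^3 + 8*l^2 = (l)*(l^3 - 6*l^2 + 8*l) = l*(l - 2)*(l^2 - 4*l) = l^2*(l - 2)*(l - 4)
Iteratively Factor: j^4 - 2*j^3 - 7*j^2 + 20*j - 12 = (j - 1)*(j^3 - j^2 - 8*j + 12) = (j - 2)*(j - 1)*(j^2 + j - 6) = (j - 2)^2*(j - 1)*(j + 3)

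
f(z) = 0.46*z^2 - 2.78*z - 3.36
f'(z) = 0.92*z - 2.78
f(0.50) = -4.64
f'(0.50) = -2.32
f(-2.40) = 5.96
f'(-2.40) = -4.99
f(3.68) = -7.36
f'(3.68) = 0.61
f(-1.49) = 1.80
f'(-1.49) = -4.15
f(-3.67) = 13.04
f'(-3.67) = -6.16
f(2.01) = -7.09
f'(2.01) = -0.93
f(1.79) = -6.86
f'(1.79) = -1.13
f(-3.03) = 9.29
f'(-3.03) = -5.57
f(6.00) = -3.48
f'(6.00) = 2.74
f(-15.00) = 141.84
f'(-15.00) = -16.58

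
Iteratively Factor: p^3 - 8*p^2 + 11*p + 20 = (p - 4)*(p^2 - 4*p - 5) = (p - 4)*(p + 1)*(p - 5)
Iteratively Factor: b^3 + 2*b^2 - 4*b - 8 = (b + 2)*(b^2 - 4) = (b + 2)^2*(b - 2)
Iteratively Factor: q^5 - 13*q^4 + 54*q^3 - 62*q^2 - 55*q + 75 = (q + 1)*(q^4 - 14*q^3 + 68*q^2 - 130*q + 75) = (q - 5)*(q + 1)*(q^3 - 9*q^2 + 23*q - 15) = (q - 5)^2*(q + 1)*(q^2 - 4*q + 3) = (q - 5)^2*(q - 1)*(q + 1)*(q - 3)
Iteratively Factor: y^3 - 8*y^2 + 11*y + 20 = (y - 4)*(y^2 - 4*y - 5) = (y - 5)*(y - 4)*(y + 1)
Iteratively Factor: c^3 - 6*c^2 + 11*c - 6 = (c - 1)*(c^2 - 5*c + 6) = (c - 2)*(c - 1)*(c - 3)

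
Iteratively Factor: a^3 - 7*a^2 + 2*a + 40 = (a - 4)*(a^2 - 3*a - 10) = (a - 4)*(a + 2)*(a - 5)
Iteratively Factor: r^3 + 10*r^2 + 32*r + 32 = (r + 4)*(r^2 + 6*r + 8) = (r + 2)*(r + 4)*(r + 4)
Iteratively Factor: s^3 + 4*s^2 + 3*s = (s)*(s^2 + 4*s + 3) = s*(s + 1)*(s + 3)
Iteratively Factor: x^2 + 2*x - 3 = (x + 3)*(x - 1)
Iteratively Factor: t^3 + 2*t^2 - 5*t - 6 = (t - 2)*(t^2 + 4*t + 3) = (t - 2)*(t + 1)*(t + 3)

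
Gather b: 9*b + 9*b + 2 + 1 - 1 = 18*b + 2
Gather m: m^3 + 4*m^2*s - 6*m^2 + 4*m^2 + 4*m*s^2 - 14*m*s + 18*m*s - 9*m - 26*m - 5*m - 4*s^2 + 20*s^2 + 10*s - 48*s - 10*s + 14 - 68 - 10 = m^3 + m^2*(4*s - 2) + m*(4*s^2 + 4*s - 40) + 16*s^2 - 48*s - 64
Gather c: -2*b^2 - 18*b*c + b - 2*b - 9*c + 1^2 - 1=-2*b^2 - b + c*(-18*b - 9)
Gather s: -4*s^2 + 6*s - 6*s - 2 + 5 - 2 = 1 - 4*s^2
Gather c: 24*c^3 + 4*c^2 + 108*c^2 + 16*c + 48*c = 24*c^3 + 112*c^2 + 64*c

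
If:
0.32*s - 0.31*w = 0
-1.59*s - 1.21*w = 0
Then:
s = 0.00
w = 0.00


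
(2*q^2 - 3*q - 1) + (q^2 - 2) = 3*q^2 - 3*q - 3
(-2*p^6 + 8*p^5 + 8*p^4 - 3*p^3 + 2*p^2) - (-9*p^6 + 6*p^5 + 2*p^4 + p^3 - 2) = 7*p^6 + 2*p^5 + 6*p^4 - 4*p^3 + 2*p^2 + 2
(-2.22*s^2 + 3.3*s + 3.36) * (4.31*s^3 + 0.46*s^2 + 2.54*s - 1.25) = -9.5682*s^5 + 13.2018*s^4 + 10.3608*s^3 + 12.7026*s^2 + 4.4094*s - 4.2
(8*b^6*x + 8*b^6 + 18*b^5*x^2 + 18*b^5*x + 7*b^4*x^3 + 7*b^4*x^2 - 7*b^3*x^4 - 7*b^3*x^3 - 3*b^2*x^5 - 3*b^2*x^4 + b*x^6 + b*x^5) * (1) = 8*b^6*x + 8*b^6 + 18*b^5*x^2 + 18*b^5*x + 7*b^4*x^3 + 7*b^4*x^2 - 7*b^3*x^4 - 7*b^3*x^3 - 3*b^2*x^5 - 3*b^2*x^4 + b*x^6 + b*x^5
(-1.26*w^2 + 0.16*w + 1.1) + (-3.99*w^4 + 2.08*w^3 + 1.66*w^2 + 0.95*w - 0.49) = -3.99*w^4 + 2.08*w^3 + 0.4*w^2 + 1.11*w + 0.61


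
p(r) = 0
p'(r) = 0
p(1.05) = 0.00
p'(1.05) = 0.00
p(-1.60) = 0.00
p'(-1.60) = 0.00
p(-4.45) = 0.00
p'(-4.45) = 0.00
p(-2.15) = 0.00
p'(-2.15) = 0.00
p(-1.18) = 0.00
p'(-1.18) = 0.00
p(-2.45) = 0.00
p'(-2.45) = 0.00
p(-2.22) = 0.00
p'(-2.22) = 0.00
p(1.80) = 0.00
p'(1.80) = 0.00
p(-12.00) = 0.00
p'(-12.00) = 0.00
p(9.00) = 0.00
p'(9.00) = 0.00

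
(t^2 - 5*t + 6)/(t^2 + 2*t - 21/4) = 4*(t^2 - 5*t + 6)/(4*t^2 + 8*t - 21)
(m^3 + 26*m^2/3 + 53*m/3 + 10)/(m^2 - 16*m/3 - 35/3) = (m^2 + 7*m + 6)/(m - 7)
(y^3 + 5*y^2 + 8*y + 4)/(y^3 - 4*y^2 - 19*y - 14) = (y + 2)/(y - 7)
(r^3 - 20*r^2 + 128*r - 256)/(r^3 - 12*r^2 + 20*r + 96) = (r^2 - 12*r + 32)/(r^2 - 4*r - 12)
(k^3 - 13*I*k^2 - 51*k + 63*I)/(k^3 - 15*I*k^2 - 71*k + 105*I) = (k - 3*I)/(k - 5*I)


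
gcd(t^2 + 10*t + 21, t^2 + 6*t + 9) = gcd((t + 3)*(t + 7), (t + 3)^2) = t + 3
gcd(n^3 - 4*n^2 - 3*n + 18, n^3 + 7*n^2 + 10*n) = n + 2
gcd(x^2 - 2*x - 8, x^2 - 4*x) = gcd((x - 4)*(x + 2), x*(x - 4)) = x - 4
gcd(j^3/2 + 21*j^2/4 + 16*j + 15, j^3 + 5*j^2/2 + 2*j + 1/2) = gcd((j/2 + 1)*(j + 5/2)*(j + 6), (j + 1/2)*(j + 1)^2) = 1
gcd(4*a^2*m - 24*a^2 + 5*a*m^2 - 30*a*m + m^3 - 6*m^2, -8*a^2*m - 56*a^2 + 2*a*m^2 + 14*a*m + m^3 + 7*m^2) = 4*a + m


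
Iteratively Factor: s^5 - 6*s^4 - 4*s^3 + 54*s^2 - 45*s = (s - 1)*(s^4 - 5*s^3 - 9*s^2 + 45*s) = (s - 3)*(s - 1)*(s^3 - 2*s^2 - 15*s) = (s - 3)*(s - 1)*(s + 3)*(s^2 - 5*s) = (s - 5)*(s - 3)*(s - 1)*(s + 3)*(s)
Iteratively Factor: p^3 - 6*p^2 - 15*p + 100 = (p - 5)*(p^2 - p - 20) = (p - 5)*(p + 4)*(p - 5)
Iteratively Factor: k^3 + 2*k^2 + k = (k + 1)*(k^2 + k) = (k + 1)^2*(k)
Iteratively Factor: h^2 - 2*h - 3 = (h + 1)*(h - 3)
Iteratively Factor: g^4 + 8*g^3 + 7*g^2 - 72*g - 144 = (g + 4)*(g^3 + 4*g^2 - 9*g - 36) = (g - 3)*(g + 4)*(g^2 + 7*g + 12) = (g - 3)*(g + 4)^2*(g + 3)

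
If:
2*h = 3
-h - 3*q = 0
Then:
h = 3/2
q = -1/2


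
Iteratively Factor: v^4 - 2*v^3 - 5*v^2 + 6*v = (v - 3)*(v^3 + v^2 - 2*v) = (v - 3)*(v - 1)*(v^2 + 2*v) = v*(v - 3)*(v - 1)*(v + 2)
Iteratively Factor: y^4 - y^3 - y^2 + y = (y - 1)*(y^3 - y) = (y - 1)*(y + 1)*(y^2 - y) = (y - 1)^2*(y + 1)*(y)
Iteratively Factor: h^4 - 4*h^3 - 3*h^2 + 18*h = (h + 2)*(h^3 - 6*h^2 + 9*h) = h*(h + 2)*(h^2 - 6*h + 9) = h*(h - 3)*(h + 2)*(h - 3)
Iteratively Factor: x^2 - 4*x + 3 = (x - 1)*(x - 3)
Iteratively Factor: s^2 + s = (s)*(s + 1)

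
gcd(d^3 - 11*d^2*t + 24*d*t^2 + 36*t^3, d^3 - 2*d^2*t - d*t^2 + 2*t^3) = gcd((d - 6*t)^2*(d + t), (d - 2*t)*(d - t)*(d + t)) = d + t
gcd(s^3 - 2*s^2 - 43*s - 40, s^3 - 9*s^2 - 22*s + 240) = s^2 - 3*s - 40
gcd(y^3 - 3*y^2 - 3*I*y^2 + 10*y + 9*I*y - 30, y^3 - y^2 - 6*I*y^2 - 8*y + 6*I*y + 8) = 1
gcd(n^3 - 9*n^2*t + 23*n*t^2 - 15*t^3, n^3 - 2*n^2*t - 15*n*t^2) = -n + 5*t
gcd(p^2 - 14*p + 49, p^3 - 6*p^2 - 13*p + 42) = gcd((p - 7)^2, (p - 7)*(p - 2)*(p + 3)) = p - 7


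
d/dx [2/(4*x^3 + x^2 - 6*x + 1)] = 4*(-6*x^2 - x + 3)/(4*x^3 + x^2 - 6*x + 1)^2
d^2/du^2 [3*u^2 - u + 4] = 6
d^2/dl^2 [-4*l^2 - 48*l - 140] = -8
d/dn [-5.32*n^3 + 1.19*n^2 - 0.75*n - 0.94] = -15.96*n^2 + 2.38*n - 0.75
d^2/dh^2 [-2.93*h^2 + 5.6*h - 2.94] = -5.86000000000000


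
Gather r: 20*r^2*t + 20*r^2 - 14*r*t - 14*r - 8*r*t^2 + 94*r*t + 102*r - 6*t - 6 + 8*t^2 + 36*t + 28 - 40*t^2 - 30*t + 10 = r^2*(20*t + 20) + r*(-8*t^2 + 80*t + 88) - 32*t^2 + 32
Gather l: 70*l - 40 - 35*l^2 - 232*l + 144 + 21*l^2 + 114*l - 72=-14*l^2 - 48*l + 32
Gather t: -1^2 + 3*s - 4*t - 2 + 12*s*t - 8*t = 3*s + t*(12*s - 12) - 3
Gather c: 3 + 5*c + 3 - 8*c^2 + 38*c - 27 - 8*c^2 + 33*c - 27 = -16*c^2 + 76*c - 48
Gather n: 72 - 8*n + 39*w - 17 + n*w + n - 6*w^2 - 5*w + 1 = n*(w - 7) - 6*w^2 + 34*w + 56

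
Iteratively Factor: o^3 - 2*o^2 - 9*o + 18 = (o - 3)*(o^2 + o - 6) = (o - 3)*(o + 3)*(o - 2)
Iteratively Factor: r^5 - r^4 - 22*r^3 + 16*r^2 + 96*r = (r)*(r^4 - r^3 - 22*r^2 + 16*r + 96) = r*(r + 2)*(r^3 - 3*r^2 - 16*r + 48) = r*(r + 2)*(r + 4)*(r^2 - 7*r + 12) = r*(r - 4)*(r + 2)*(r + 4)*(r - 3)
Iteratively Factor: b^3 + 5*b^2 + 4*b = (b + 4)*(b^2 + b) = (b + 1)*(b + 4)*(b)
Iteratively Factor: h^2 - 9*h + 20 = (h - 4)*(h - 5)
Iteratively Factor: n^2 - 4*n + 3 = (n - 1)*(n - 3)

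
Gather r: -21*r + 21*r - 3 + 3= 0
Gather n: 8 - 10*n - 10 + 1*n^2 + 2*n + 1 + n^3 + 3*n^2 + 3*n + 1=n^3 + 4*n^2 - 5*n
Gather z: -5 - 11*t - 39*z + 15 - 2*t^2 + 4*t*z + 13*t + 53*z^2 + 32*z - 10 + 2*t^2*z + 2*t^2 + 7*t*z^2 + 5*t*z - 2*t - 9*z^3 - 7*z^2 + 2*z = -9*z^3 + z^2*(7*t + 46) + z*(2*t^2 + 9*t - 5)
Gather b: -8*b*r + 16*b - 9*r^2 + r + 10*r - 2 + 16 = b*(16 - 8*r) - 9*r^2 + 11*r + 14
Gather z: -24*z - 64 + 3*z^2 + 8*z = 3*z^2 - 16*z - 64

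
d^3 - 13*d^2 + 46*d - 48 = (d - 8)*(d - 3)*(d - 2)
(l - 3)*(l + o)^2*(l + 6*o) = l^4 + 8*l^3*o - 3*l^3 + 13*l^2*o^2 - 24*l^2*o + 6*l*o^3 - 39*l*o^2 - 18*o^3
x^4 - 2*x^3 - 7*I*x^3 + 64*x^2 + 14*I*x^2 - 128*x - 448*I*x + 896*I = (x - 2)*(x - 8*I)*(x - 7*I)*(x + 8*I)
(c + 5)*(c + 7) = c^2 + 12*c + 35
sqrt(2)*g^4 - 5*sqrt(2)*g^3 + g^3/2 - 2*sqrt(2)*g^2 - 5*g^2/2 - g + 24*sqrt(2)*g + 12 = (g - 4)*(g - 3)*(g + 2)*(sqrt(2)*g + 1/2)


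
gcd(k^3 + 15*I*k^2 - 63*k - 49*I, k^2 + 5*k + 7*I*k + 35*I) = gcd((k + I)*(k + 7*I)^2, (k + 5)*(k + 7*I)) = k + 7*I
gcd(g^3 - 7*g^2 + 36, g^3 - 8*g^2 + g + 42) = g^2 - g - 6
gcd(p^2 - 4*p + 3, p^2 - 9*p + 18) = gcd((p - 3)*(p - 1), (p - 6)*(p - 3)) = p - 3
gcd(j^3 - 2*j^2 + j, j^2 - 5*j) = j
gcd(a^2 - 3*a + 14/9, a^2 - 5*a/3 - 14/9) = a - 7/3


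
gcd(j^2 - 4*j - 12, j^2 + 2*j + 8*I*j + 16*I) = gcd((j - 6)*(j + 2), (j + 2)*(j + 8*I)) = j + 2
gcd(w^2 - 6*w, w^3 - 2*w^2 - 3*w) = w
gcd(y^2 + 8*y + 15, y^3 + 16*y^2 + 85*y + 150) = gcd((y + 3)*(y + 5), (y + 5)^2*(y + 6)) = y + 5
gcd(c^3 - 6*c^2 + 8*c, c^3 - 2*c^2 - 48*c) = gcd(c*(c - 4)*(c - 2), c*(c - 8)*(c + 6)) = c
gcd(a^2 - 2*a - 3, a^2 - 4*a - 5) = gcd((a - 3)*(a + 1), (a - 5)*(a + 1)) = a + 1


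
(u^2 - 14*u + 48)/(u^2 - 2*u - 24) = (u - 8)/(u + 4)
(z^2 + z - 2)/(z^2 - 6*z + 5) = (z + 2)/(z - 5)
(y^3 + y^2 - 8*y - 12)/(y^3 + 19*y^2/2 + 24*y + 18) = 2*(y^2 - y - 6)/(2*y^2 + 15*y + 18)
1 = 1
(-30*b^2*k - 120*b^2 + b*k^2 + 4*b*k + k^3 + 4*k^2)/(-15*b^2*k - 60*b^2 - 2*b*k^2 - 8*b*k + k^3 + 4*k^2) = (6*b + k)/(3*b + k)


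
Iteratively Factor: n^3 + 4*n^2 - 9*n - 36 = (n + 3)*(n^2 + n - 12) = (n + 3)*(n + 4)*(n - 3)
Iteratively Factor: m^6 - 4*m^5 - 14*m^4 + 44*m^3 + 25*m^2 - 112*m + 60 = (m - 2)*(m^5 - 2*m^4 - 18*m^3 + 8*m^2 + 41*m - 30) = (m - 5)*(m - 2)*(m^4 + 3*m^3 - 3*m^2 - 7*m + 6) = (m - 5)*(m - 2)*(m + 3)*(m^3 - 3*m + 2) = (m - 5)*(m - 2)*(m - 1)*(m + 3)*(m^2 + m - 2) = (m - 5)*(m - 2)*(m - 1)*(m + 2)*(m + 3)*(m - 1)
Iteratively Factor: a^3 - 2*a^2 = (a - 2)*(a^2) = a*(a - 2)*(a)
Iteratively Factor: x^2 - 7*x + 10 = (x - 2)*(x - 5)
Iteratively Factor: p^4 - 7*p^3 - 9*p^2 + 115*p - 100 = (p + 4)*(p^3 - 11*p^2 + 35*p - 25) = (p - 5)*(p + 4)*(p^2 - 6*p + 5) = (p - 5)^2*(p + 4)*(p - 1)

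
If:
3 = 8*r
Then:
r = 3/8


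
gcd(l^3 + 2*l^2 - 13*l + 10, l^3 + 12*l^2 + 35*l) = l + 5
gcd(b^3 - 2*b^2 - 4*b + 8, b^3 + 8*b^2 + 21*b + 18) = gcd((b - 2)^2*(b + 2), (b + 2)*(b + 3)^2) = b + 2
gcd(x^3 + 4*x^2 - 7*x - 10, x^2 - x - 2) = x^2 - x - 2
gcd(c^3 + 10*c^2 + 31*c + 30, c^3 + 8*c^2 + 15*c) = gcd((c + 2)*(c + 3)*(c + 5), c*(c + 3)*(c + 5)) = c^2 + 8*c + 15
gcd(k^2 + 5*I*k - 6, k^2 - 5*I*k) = 1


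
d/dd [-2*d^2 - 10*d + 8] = -4*d - 10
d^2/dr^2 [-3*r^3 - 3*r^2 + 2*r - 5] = -18*r - 6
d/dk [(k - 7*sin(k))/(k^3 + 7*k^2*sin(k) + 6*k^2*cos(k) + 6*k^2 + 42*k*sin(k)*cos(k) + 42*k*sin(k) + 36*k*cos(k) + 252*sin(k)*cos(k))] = (6*k^3*sin(k) - 14*k^3*cos(k) - 2*k^3 + 84*k^2*sin(k)^2 + 50*k^2*sin(k) - 90*k^2*cos(k) - 90*k^2 - 294*k*sin(k)^3 + 602*k*sin(k)^2 + 84*k*sin(k)*cos(k) + 84*k*sin(k) - 504*k - 1764*sin(k)^3 + 294*sin(k)^2*cos(k) + 294*sin(k)^2 + 504*sin(k)*cos(k))/((k + 6)^2*(k + 7*sin(k))^2*(k + 6*cos(k))^2)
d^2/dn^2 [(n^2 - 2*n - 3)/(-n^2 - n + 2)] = 6*(n^3 + n^2 + 7*n + 3)/(n^6 + 3*n^5 - 3*n^4 - 11*n^3 + 6*n^2 + 12*n - 8)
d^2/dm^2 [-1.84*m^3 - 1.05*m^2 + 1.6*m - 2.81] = -11.04*m - 2.1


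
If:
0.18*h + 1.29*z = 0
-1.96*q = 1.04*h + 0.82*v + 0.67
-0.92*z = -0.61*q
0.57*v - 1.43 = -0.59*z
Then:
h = -3.66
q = 0.77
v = 1.98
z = 0.51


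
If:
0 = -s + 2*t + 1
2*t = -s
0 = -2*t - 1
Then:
No Solution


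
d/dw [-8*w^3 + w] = 1 - 24*w^2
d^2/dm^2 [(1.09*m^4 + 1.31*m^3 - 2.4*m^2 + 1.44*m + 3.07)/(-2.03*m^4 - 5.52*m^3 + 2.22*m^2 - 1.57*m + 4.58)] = (13.6314500000001*m^9 + 29.867796*m^8 + 96.4168799999998*m^7 - 511.500278*m^6 - 1714.890972*m^5 - 809.389482*m^4 + 1317.575678*m^3 - 1394.065116*m^2 - 478.512444*m + 127.27237)/(8.365427*m^12 + 68.242104*m^11 + 158.119542*m^10 + 38.347455*m^9 - 123.983322*m^8 - 125.252172*m^7 - 406.188183*m^6 + 313.200912*m^5 - 194.538846*m^4 + 447.017869*m^3 - 173.57055*m^2 + 98.798844*m - 96.071912)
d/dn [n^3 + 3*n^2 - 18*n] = 3*n^2 + 6*n - 18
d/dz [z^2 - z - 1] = 2*z - 1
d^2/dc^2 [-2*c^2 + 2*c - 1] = -4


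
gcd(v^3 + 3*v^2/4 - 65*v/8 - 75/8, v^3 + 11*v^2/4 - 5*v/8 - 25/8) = v^2 + 15*v/4 + 25/8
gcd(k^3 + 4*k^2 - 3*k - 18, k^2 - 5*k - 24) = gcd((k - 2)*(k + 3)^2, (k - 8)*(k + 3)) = k + 3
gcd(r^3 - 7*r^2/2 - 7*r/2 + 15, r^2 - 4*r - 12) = r + 2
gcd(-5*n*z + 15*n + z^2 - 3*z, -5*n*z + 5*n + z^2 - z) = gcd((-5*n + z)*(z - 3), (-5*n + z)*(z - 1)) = -5*n + z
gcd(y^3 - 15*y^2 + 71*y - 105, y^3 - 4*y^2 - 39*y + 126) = y^2 - 10*y + 21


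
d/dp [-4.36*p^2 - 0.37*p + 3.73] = -8.72*p - 0.37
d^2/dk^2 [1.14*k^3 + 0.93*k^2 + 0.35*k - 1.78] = 6.84*k + 1.86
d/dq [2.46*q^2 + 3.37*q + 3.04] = 4.92*q + 3.37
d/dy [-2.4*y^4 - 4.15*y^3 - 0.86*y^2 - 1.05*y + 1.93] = -9.6*y^3 - 12.45*y^2 - 1.72*y - 1.05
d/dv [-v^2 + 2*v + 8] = 2 - 2*v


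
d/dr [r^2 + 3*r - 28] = 2*r + 3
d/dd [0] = 0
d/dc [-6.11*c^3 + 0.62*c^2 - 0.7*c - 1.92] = -18.33*c^2 + 1.24*c - 0.7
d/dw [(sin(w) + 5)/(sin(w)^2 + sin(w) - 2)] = (-10*sin(w) + cos(w)^2 - 8)*cos(w)/(sin(w)^2 + sin(w) - 2)^2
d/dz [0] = 0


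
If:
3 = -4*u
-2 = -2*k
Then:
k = 1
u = -3/4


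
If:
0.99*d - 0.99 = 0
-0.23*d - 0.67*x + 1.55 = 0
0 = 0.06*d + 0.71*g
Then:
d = 1.00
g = -0.08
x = 1.97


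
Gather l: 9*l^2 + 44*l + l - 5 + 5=9*l^2 + 45*l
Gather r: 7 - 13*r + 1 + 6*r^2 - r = 6*r^2 - 14*r + 8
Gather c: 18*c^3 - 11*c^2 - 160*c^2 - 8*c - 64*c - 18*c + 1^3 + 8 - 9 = 18*c^3 - 171*c^2 - 90*c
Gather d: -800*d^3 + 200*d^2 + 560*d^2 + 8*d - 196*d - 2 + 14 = -800*d^3 + 760*d^2 - 188*d + 12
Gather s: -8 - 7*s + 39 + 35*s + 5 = 28*s + 36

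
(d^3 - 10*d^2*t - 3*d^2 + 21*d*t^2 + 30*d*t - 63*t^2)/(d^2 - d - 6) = (d^2 - 10*d*t + 21*t^2)/(d + 2)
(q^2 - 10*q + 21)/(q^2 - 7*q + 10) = (q^2 - 10*q + 21)/(q^2 - 7*q + 10)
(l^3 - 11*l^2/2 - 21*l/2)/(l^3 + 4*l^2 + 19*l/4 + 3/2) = 2*l*(l - 7)/(2*l^2 + 5*l + 2)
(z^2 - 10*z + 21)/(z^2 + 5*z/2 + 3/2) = 2*(z^2 - 10*z + 21)/(2*z^2 + 5*z + 3)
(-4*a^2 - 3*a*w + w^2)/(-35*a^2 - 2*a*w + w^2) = (4*a^2 + 3*a*w - w^2)/(35*a^2 + 2*a*w - w^2)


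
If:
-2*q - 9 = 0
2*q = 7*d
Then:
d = -9/7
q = -9/2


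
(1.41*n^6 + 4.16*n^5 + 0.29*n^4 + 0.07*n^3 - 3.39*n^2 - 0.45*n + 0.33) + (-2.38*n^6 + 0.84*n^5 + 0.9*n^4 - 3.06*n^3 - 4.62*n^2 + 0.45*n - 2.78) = -0.97*n^6 + 5.0*n^5 + 1.19*n^4 - 2.99*n^3 - 8.01*n^2 - 2.45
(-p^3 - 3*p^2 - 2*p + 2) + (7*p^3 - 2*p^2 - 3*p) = 6*p^3 - 5*p^2 - 5*p + 2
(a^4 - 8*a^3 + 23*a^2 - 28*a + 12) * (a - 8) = a^5 - 16*a^4 + 87*a^3 - 212*a^2 + 236*a - 96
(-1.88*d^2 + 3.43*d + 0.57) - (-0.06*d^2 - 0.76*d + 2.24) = -1.82*d^2 + 4.19*d - 1.67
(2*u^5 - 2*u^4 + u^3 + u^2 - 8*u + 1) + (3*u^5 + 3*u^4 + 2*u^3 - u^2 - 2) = 5*u^5 + u^4 + 3*u^3 - 8*u - 1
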